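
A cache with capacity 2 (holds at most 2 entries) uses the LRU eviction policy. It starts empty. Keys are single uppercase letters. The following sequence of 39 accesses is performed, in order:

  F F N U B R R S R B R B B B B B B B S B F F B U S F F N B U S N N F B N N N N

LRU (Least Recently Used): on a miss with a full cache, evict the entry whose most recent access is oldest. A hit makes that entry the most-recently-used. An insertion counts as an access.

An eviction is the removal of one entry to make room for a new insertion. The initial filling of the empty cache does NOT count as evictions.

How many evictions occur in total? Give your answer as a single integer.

Answer: 18

Derivation:
LRU simulation (capacity=2):
  1. access F: MISS. Cache (LRU->MRU): [F]
  2. access F: HIT. Cache (LRU->MRU): [F]
  3. access N: MISS. Cache (LRU->MRU): [F N]
  4. access U: MISS, evict F. Cache (LRU->MRU): [N U]
  5. access B: MISS, evict N. Cache (LRU->MRU): [U B]
  6. access R: MISS, evict U. Cache (LRU->MRU): [B R]
  7. access R: HIT. Cache (LRU->MRU): [B R]
  8. access S: MISS, evict B. Cache (LRU->MRU): [R S]
  9. access R: HIT. Cache (LRU->MRU): [S R]
  10. access B: MISS, evict S. Cache (LRU->MRU): [R B]
  11. access R: HIT. Cache (LRU->MRU): [B R]
  12. access B: HIT. Cache (LRU->MRU): [R B]
  13. access B: HIT. Cache (LRU->MRU): [R B]
  14. access B: HIT. Cache (LRU->MRU): [R B]
  15. access B: HIT. Cache (LRU->MRU): [R B]
  16. access B: HIT. Cache (LRU->MRU): [R B]
  17. access B: HIT. Cache (LRU->MRU): [R B]
  18. access B: HIT. Cache (LRU->MRU): [R B]
  19. access S: MISS, evict R. Cache (LRU->MRU): [B S]
  20. access B: HIT. Cache (LRU->MRU): [S B]
  21. access F: MISS, evict S. Cache (LRU->MRU): [B F]
  22. access F: HIT. Cache (LRU->MRU): [B F]
  23. access B: HIT. Cache (LRU->MRU): [F B]
  24. access U: MISS, evict F. Cache (LRU->MRU): [B U]
  25. access S: MISS, evict B. Cache (LRU->MRU): [U S]
  26. access F: MISS, evict U. Cache (LRU->MRU): [S F]
  27. access F: HIT. Cache (LRU->MRU): [S F]
  28. access N: MISS, evict S. Cache (LRU->MRU): [F N]
  29. access B: MISS, evict F. Cache (LRU->MRU): [N B]
  30. access U: MISS, evict N. Cache (LRU->MRU): [B U]
  31. access S: MISS, evict B. Cache (LRU->MRU): [U S]
  32. access N: MISS, evict U. Cache (LRU->MRU): [S N]
  33. access N: HIT. Cache (LRU->MRU): [S N]
  34. access F: MISS, evict S. Cache (LRU->MRU): [N F]
  35. access B: MISS, evict N. Cache (LRU->MRU): [F B]
  36. access N: MISS, evict F. Cache (LRU->MRU): [B N]
  37. access N: HIT. Cache (LRU->MRU): [B N]
  38. access N: HIT. Cache (LRU->MRU): [B N]
  39. access N: HIT. Cache (LRU->MRU): [B N]
Total: 19 hits, 20 misses, 18 evictions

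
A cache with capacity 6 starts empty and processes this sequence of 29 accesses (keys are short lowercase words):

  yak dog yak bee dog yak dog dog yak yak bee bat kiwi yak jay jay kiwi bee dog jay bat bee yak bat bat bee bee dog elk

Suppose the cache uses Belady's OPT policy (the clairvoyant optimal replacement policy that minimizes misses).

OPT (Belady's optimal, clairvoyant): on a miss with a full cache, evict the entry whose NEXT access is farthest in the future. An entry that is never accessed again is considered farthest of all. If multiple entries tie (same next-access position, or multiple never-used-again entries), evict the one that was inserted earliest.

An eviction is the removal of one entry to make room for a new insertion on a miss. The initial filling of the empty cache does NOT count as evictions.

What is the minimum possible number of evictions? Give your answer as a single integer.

Answer: 1

Derivation:
OPT (Belady) simulation (capacity=6):
  1. access yak: MISS. Cache: [yak]
  2. access dog: MISS. Cache: [yak dog]
  3. access yak: HIT. Next use of yak: step 6. Cache: [yak dog]
  4. access bee: MISS. Cache: [yak dog bee]
  5. access dog: HIT. Next use of dog: step 7. Cache: [yak dog bee]
  6. access yak: HIT. Next use of yak: step 9. Cache: [yak dog bee]
  7. access dog: HIT. Next use of dog: step 8. Cache: [yak dog bee]
  8. access dog: HIT. Next use of dog: step 19. Cache: [yak dog bee]
  9. access yak: HIT. Next use of yak: step 10. Cache: [yak dog bee]
  10. access yak: HIT. Next use of yak: step 14. Cache: [yak dog bee]
  11. access bee: HIT. Next use of bee: step 18. Cache: [yak dog bee]
  12. access bat: MISS. Cache: [yak dog bee bat]
  13. access kiwi: MISS. Cache: [yak dog bee bat kiwi]
  14. access yak: HIT. Next use of yak: step 23. Cache: [yak dog bee bat kiwi]
  15. access jay: MISS. Cache: [yak dog bee bat kiwi jay]
  16. access jay: HIT. Next use of jay: step 20. Cache: [yak dog bee bat kiwi jay]
  17. access kiwi: HIT. Next use of kiwi: never. Cache: [yak dog bee bat kiwi jay]
  18. access bee: HIT. Next use of bee: step 22. Cache: [yak dog bee bat kiwi jay]
  19. access dog: HIT. Next use of dog: step 28. Cache: [yak dog bee bat kiwi jay]
  20. access jay: HIT. Next use of jay: never. Cache: [yak dog bee bat kiwi jay]
  21. access bat: HIT. Next use of bat: step 24. Cache: [yak dog bee bat kiwi jay]
  22. access bee: HIT. Next use of bee: step 26. Cache: [yak dog bee bat kiwi jay]
  23. access yak: HIT. Next use of yak: never. Cache: [yak dog bee bat kiwi jay]
  24. access bat: HIT. Next use of bat: step 25. Cache: [yak dog bee bat kiwi jay]
  25. access bat: HIT. Next use of bat: never. Cache: [yak dog bee bat kiwi jay]
  26. access bee: HIT. Next use of bee: step 27. Cache: [yak dog bee bat kiwi jay]
  27. access bee: HIT. Next use of bee: never. Cache: [yak dog bee bat kiwi jay]
  28. access dog: HIT. Next use of dog: never. Cache: [yak dog bee bat kiwi jay]
  29. access elk: MISS, evict yak (next use: never). Cache: [dog bee bat kiwi jay elk]
Total: 22 hits, 7 misses, 1 evictions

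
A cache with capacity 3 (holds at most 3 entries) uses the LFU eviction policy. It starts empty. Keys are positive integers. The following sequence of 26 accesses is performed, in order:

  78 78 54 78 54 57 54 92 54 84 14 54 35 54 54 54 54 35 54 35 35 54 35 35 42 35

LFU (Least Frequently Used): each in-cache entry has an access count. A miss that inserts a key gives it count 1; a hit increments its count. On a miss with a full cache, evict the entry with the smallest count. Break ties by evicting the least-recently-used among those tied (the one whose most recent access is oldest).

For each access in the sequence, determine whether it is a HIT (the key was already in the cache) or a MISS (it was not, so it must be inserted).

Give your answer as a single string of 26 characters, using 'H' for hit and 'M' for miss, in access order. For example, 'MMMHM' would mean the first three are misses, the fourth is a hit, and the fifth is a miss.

Answer: MHMHHMHMHMMHMHHHHHHHHHHHMH

Derivation:
LFU simulation (capacity=3):
  1. access 78: MISS. Cache: [78(c=1)]
  2. access 78: HIT, count now 2. Cache: [78(c=2)]
  3. access 54: MISS. Cache: [54(c=1) 78(c=2)]
  4. access 78: HIT, count now 3. Cache: [54(c=1) 78(c=3)]
  5. access 54: HIT, count now 2. Cache: [54(c=2) 78(c=3)]
  6. access 57: MISS. Cache: [57(c=1) 54(c=2) 78(c=3)]
  7. access 54: HIT, count now 3. Cache: [57(c=1) 78(c=3) 54(c=3)]
  8. access 92: MISS, evict 57(c=1). Cache: [92(c=1) 78(c=3) 54(c=3)]
  9. access 54: HIT, count now 4. Cache: [92(c=1) 78(c=3) 54(c=4)]
  10. access 84: MISS, evict 92(c=1). Cache: [84(c=1) 78(c=3) 54(c=4)]
  11. access 14: MISS, evict 84(c=1). Cache: [14(c=1) 78(c=3) 54(c=4)]
  12. access 54: HIT, count now 5. Cache: [14(c=1) 78(c=3) 54(c=5)]
  13. access 35: MISS, evict 14(c=1). Cache: [35(c=1) 78(c=3) 54(c=5)]
  14. access 54: HIT, count now 6. Cache: [35(c=1) 78(c=3) 54(c=6)]
  15. access 54: HIT, count now 7. Cache: [35(c=1) 78(c=3) 54(c=7)]
  16. access 54: HIT, count now 8. Cache: [35(c=1) 78(c=3) 54(c=8)]
  17. access 54: HIT, count now 9. Cache: [35(c=1) 78(c=3) 54(c=9)]
  18. access 35: HIT, count now 2. Cache: [35(c=2) 78(c=3) 54(c=9)]
  19. access 54: HIT, count now 10. Cache: [35(c=2) 78(c=3) 54(c=10)]
  20. access 35: HIT, count now 3. Cache: [78(c=3) 35(c=3) 54(c=10)]
  21. access 35: HIT, count now 4. Cache: [78(c=3) 35(c=4) 54(c=10)]
  22. access 54: HIT, count now 11. Cache: [78(c=3) 35(c=4) 54(c=11)]
  23. access 35: HIT, count now 5. Cache: [78(c=3) 35(c=5) 54(c=11)]
  24. access 35: HIT, count now 6. Cache: [78(c=3) 35(c=6) 54(c=11)]
  25. access 42: MISS, evict 78(c=3). Cache: [42(c=1) 35(c=6) 54(c=11)]
  26. access 35: HIT, count now 7. Cache: [42(c=1) 35(c=7) 54(c=11)]
Total: 18 hits, 8 misses, 5 evictions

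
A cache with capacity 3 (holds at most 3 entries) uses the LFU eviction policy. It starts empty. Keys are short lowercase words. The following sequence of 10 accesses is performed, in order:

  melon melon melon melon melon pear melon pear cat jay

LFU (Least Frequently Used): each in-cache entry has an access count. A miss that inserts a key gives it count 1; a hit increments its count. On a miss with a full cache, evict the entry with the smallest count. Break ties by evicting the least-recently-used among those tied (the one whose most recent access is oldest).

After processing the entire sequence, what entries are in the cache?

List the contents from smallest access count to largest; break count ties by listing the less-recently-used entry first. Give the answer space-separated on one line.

Answer: jay pear melon

Derivation:
LFU simulation (capacity=3):
  1. access melon: MISS. Cache: [melon(c=1)]
  2. access melon: HIT, count now 2. Cache: [melon(c=2)]
  3. access melon: HIT, count now 3. Cache: [melon(c=3)]
  4. access melon: HIT, count now 4. Cache: [melon(c=4)]
  5. access melon: HIT, count now 5. Cache: [melon(c=5)]
  6. access pear: MISS. Cache: [pear(c=1) melon(c=5)]
  7. access melon: HIT, count now 6. Cache: [pear(c=1) melon(c=6)]
  8. access pear: HIT, count now 2. Cache: [pear(c=2) melon(c=6)]
  9. access cat: MISS. Cache: [cat(c=1) pear(c=2) melon(c=6)]
  10. access jay: MISS, evict cat(c=1). Cache: [jay(c=1) pear(c=2) melon(c=6)]
Total: 6 hits, 4 misses, 1 evictions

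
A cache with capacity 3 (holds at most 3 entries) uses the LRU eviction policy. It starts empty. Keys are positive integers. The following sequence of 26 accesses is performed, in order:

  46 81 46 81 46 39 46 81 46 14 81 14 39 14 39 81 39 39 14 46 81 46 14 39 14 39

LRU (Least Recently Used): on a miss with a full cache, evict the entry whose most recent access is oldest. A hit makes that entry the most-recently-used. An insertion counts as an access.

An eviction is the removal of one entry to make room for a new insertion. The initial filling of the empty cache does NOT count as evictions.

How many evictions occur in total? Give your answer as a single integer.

LRU simulation (capacity=3):
  1. access 46: MISS. Cache (LRU->MRU): [46]
  2. access 81: MISS. Cache (LRU->MRU): [46 81]
  3. access 46: HIT. Cache (LRU->MRU): [81 46]
  4. access 81: HIT. Cache (LRU->MRU): [46 81]
  5. access 46: HIT. Cache (LRU->MRU): [81 46]
  6. access 39: MISS. Cache (LRU->MRU): [81 46 39]
  7. access 46: HIT. Cache (LRU->MRU): [81 39 46]
  8. access 81: HIT. Cache (LRU->MRU): [39 46 81]
  9. access 46: HIT. Cache (LRU->MRU): [39 81 46]
  10. access 14: MISS, evict 39. Cache (LRU->MRU): [81 46 14]
  11. access 81: HIT. Cache (LRU->MRU): [46 14 81]
  12. access 14: HIT. Cache (LRU->MRU): [46 81 14]
  13. access 39: MISS, evict 46. Cache (LRU->MRU): [81 14 39]
  14. access 14: HIT. Cache (LRU->MRU): [81 39 14]
  15. access 39: HIT. Cache (LRU->MRU): [81 14 39]
  16. access 81: HIT. Cache (LRU->MRU): [14 39 81]
  17. access 39: HIT. Cache (LRU->MRU): [14 81 39]
  18. access 39: HIT. Cache (LRU->MRU): [14 81 39]
  19. access 14: HIT. Cache (LRU->MRU): [81 39 14]
  20. access 46: MISS, evict 81. Cache (LRU->MRU): [39 14 46]
  21. access 81: MISS, evict 39. Cache (LRU->MRU): [14 46 81]
  22. access 46: HIT. Cache (LRU->MRU): [14 81 46]
  23. access 14: HIT. Cache (LRU->MRU): [81 46 14]
  24. access 39: MISS, evict 81. Cache (LRU->MRU): [46 14 39]
  25. access 14: HIT. Cache (LRU->MRU): [46 39 14]
  26. access 39: HIT. Cache (LRU->MRU): [46 14 39]
Total: 18 hits, 8 misses, 5 evictions

Answer: 5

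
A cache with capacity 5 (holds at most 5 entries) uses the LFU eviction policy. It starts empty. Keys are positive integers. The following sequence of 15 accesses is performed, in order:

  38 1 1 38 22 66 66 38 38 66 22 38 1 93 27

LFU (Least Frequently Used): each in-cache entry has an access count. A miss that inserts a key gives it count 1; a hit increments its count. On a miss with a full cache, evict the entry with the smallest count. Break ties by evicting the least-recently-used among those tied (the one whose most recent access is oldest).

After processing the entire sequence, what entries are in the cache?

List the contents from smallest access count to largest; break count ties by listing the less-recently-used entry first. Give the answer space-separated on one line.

LFU simulation (capacity=5):
  1. access 38: MISS. Cache: [38(c=1)]
  2. access 1: MISS. Cache: [38(c=1) 1(c=1)]
  3. access 1: HIT, count now 2. Cache: [38(c=1) 1(c=2)]
  4. access 38: HIT, count now 2. Cache: [1(c=2) 38(c=2)]
  5. access 22: MISS. Cache: [22(c=1) 1(c=2) 38(c=2)]
  6. access 66: MISS. Cache: [22(c=1) 66(c=1) 1(c=2) 38(c=2)]
  7. access 66: HIT, count now 2. Cache: [22(c=1) 1(c=2) 38(c=2) 66(c=2)]
  8. access 38: HIT, count now 3. Cache: [22(c=1) 1(c=2) 66(c=2) 38(c=3)]
  9. access 38: HIT, count now 4. Cache: [22(c=1) 1(c=2) 66(c=2) 38(c=4)]
  10. access 66: HIT, count now 3. Cache: [22(c=1) 1(c=2) 66(c=3) 38(c=4)]
  11. access 22: HIT, count now 2. Cache: [1(c=2) 22(c=2) 66(c=3) 38(c=4)]
  12. access 38: HIT, count now 5. Cache: [1(c=2) 22(c=2) 66(c=3) 38(c=5)]
  13. access 1: HIT, count now 3. Cache: [22(c=2) 66(c=3) 1(c=3) 38(c=5)]
  14. access 93: MISS. Cache: [93(c=1) 22(c=2) 66(c=3) 1(c=3) 38(c=5)]
  15. access 27: MISS, evict 93(c=1). Cache: [27(c=1) 22(c=2) 66(c=3) 1(c=3) 38(c=5)]
Total: 9 hits, 6 misses, 1 evictions

Answer: 27 22 66 1 38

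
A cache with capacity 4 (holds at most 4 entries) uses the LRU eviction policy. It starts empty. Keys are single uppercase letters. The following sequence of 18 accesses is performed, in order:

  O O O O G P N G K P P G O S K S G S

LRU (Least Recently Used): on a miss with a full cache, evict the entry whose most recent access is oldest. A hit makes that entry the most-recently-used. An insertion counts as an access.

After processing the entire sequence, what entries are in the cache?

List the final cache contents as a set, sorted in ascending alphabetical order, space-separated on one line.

Answer: G K O S

Derivation:
LRU simulation (capacity=4):
  1. access O: MISS. Cache (LRU->MRU): [O]
  2. access O: HIT. Cache (LRU->MRU): [O]
  3. access O: HIT. Cache (LRU->MRU): [O]
  4. access O: HIT. Cache (LRU->MRU): [O]
  5. access G: MISS. Cache (LRU->MRU): [O G]
  6. access P: MISS. Cache (LRU->MRU): [O G P]
  7. access N: MISS. Cache (LRU->MRU): [O G P N]
  8. access G: HIT. Cache (LRU->MRU): [O P N G]
  9. access K: MISS, evict O. Cache (LRU->MRU): [P N G K]
  10. access P: HIT. Cache (LRU->MRU): [N G K P]
  11. access P: HIT. Cache (LRU->MRU): [N G K P]
  12. access G: HIT. Cache (LRU->MRU): [N K P G]
  13. access O: MISS, evict N. Cache (LRU->MRU): [K P G O]
  14. access S: MISS, evict K. Cache (LRU->MRU): [P G O S]
  15. access K: MISS, evict P. Cache (LRU->MRU): [G O S K]
  16. access S: HIT. Cache (LRU->MRU): [G O K S]
  17. access G: HIT. Cache (LRU->MRU): [O K S G]
  18. access S: HIT. Cache (LRU->MRU): [O K G S]
Total: 10 hits, 8 misses, 4 evictions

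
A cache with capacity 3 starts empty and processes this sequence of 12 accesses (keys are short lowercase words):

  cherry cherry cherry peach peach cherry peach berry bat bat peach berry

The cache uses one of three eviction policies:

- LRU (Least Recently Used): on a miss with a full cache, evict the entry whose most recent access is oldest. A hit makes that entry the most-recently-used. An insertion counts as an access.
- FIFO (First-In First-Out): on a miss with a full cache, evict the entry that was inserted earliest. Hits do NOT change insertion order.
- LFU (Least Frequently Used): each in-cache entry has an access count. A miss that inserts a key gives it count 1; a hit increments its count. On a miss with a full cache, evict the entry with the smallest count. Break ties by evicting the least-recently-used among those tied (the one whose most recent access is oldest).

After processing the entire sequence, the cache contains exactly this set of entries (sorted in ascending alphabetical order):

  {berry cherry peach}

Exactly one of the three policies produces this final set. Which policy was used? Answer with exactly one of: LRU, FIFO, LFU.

Answer: LFU

Derivation:
Simulating under each policy and comparing final sets:
  LRU: final set = {bat berry peach} -> differs
  FIFO: final set = {bat berry peach} -> differs
  LFU: final set = {berry cherry peach} -> MATCHES target
Only LFU produces the target set.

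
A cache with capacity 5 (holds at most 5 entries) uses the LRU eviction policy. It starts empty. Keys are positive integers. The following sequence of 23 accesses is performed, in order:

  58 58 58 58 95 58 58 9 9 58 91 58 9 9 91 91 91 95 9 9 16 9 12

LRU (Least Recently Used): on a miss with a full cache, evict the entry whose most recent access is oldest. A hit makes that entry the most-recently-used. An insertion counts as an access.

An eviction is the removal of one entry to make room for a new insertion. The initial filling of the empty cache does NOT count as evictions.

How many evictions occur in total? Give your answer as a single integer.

LRU simulation (capacity=5):
  1. access 58: MISS. Cache (LRU->MRU): [58]
  2. access 58: HIT. Cache (LRU->MRU): [58]
  3. access 58: HIT. Cache (LRU->MRU): [58]
  4. access 58: HIT. Cache (LRU->MRU): [58]
  5. access 95: MISS. Cache (LRU->MRU): [58 95]
  6. access 58: HIT. Cache (LRU->MRU): [95 58]
  7. access 58: HIT. Cache (LRU->MRU): [95 58]
  8. access 9: MISS. Cache (LRU->MRU): [95 58 9]
  9. access 9: HIT. Cache (LRU->MRU): [95 58 9]
  10. access 58: HIT. Cache (LRU->MRU): [95 9 58]
  11. access 91: MISS. Cache (LRU->MRU): [95 9 58 91]
  12. access 58: HIT. Cache (LRU->MRU): [95 9 91 58]
  13. access 9: HIT. Cache (LRU->MRU): [95 91 58 9]
  14. access 9: HIT. Cache (LRU->MRU): [95 91 58 9]
  15. access 91: HIT. Cache (LRU->MRU): [95 58 9 91]
  16. access 91: HIT. Cache (LRU->MRU): [95 58 9 91]
  17. access 91: HIT. Cache (LRU->MRU): [95 58 9 91]
  18. access 95: HIT. Cache (LRU->MRU): [58 9 91 95]
  19. access 9: HIT. Cache (LRU->MRU): [58 91 95 9]
  20. access 9: HIT. Cache (LRU->MRU): [58 91 95 9]
  21. access 16: MISS. Cache (LRU->MRU): [58 91 95 9 16]
  22. access 9: HIT. Cache (LRU->MRU): [58 91 95 16 9]
  23. access 12: MISS, evict 58. Cache (LRU->MRU): [91 95 16 9 12]
Total: 17 hits, 6 misses, 1 evictions

Answer: 1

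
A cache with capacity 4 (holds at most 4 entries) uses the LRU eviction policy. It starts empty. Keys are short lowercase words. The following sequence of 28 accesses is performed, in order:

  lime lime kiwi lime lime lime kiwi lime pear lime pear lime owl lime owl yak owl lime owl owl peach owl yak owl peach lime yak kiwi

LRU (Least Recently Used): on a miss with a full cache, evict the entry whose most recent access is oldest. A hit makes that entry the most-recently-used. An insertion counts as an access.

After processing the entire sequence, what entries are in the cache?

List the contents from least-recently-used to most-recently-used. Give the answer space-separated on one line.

LRU simulation (capacity=4):
  1. access lime: MISS. Cache (LRU->MRU): [lime]
  2. access lime: HIT. Cache (LRU->MRU): [lime]
  3. access kiwi: MISS. Cache (LRU->MRU): [lime kiwi]
  4. access lime: HIT. Cache (LRU->MRU): [kiwi lime]
  5. access lime: HIT. Cache (LRU->MRU): [kiwi lime]
  6. access lime: HIT. Cache (LRU->MRU): [kiwi lime]
  7. access kiwi: HIT. Cache (LRU->MRU): [lime kiwi]
  8. access lime: HIT. Cache (LRU->MRU): [kiwi lime]
  9. access pear: MISS. Cache (LRU->MRU): [kiwi lime pear]
  10. access lime: HIT. Cache (LRU->MRU): [kiwi pear lime]
  11. access pear: HIT. Cache (LRU->MRU): [kiwi lime pear]
  12. access lime: HIT. Cache (LRU->MRU): [kiwi pear lime]
  13. access owl: MISS. Cache (LRU->MRU): [kiwi pear lime owl]
  14. access lime: HIT. Cache (LRU->MRU): [kiwi pear owl lime]
  15. access owl: HIT. Cache (LRU->MRU): [kiwi pear lime owl]
  16. access yak: MISS, evict kiwi. Cache (LRU->MRU): [pear lime owl yak]
  17. access owl: HIT. Cache (LRU->MRU): [pear lime yak owl]
  18. access lime: HIT. Cache (LRU->MRU): [pear yak owl lime]
  19. access owl: HIT. Cache (LRU->MRU): [pear yak lime owl]
  20. access owl: HIT. Cache (LRU->MRU): [pear yak lime owl]
  21. access peach: MISS, evict pear. Cache (LRU->MRU): [yak lime owl peach]
  22. access owl: HIT. Cache (LRU->MRU): [yak lime peach owl]
  23. access yak: HIT. Cache (LRU->MRU): [lime peach owl yak]
  24. access owl: HIT. Cache (LRU->MRU): [lime peach yak owl]
  25. access peach: HIT. Cache (LRU->MRU): [lime yak owl peach]
  26. access lime: HIT. Cache (LRU->MRU): [yak owl peach lime]
  27. access yak: HIT. Cache (LRU->MRU): [owl peach lime yak]
  28. access kiwi: MISS, evict owl. Cache (LRU->MRU): [peach lime yak kiwi]
Total: 21 hits, 7 misses, 3 evictions

Answer: peach lime yak kiwi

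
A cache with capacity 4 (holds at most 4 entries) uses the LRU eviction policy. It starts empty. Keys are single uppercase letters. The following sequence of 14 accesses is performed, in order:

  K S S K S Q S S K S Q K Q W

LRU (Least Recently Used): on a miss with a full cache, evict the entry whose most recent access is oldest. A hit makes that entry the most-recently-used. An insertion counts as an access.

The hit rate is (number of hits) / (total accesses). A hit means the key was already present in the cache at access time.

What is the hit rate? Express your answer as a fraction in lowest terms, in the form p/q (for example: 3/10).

Answer: 5/7

Derivation:
LRU simulation (capacity=4):
  1. access K: MISS. Cache (LRU->MRU): [K]
  2. access S: MISS. Cache (LRU->MRU): [K S]
  3. access S: HIT. Cache (LRU->MRU): [K S]
  4. access K: HIT. Cache (LRU->MRU): [S K]
  5. access S: HIT. Cache (LRU->MRU): [K S]
  6. access Q: MISS. Cache (LRU->MRU): [K S Q]
  7. access S: HIT. Cache (LRU->MRU): [K Q S]
  8. access S: HIT. Cache (LRU->MRU): [K Q S]
  9. access K: HIT. Cache (LRU->MRU): [Q S K]
  10. access S: HIT. Cache (LRU->MRU): [Q K S]
  11. access Q: HIT. Cache (LRU->MRU): [K S Q]
  12. access K: HIT. Cache (LRU->MRU): [S Q K]
  13. access Q: HIT. Cache (LRU->MRU): [S K Q]
  14. access W: MISS. Cache (LRU->MRU): [S K Q W]
Total: 10 hits, 4 misses, 0 evictions

Hit rate = 10/14 = 5/7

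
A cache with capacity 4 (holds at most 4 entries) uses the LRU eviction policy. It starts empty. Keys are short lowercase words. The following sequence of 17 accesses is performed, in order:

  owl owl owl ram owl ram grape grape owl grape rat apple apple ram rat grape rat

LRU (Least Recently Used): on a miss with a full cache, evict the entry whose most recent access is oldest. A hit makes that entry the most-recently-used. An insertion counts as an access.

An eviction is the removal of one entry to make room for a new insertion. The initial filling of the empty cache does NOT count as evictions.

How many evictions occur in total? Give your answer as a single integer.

LRU simulation (capacity=4):
  1. access owl: MISS. Cache (LRU->MRU): [owl]
  2. access owl: HIT. Cache (LRU->MRU): [owl]
  3. access owl: HIT. Cache (LRU->MRU): [owl]
  4. access ram: MISS. Cache (LRU->MRU): [owl ram]
  5. access owl: HIT. Cache (LRU->MRU): [ram owl]
  6. access ram: HIT. Cache (LRU->MRU): [owl ram]
  7. access grape: MISS. Cache (LRU->MRU): [owl ram grape]
  8. access grape: HIT. Cache (LRU->MRU): [owl ram grape]
  9. access owl: HIT. Cache (LRU->MRU): [ram grape owl]
  10. access grape: HIT. Cache (LRU->MRU): [ram owl grape]
  11. access rat: MISS. Cache (LRU->MRU): [ram owl grape rat]
  12. access apple: MISS, evict ram. Cache (LRU->MRU): [owl grape rat apple]
  13. access apple: HIT. Cache (LRU->MRU): [owl grape rat apple]
  14. access ram: MISS, evict owl. Cache (LRU->MRU): [grape rat apple ram]
  15. access rat: HIT. Cache (LRU->MRU): [grape apple ram rat]
  16. access grape: HIT. Cache (LRU->MRU): [apple ram rat grape]
  17. access rat: HIT. Cache (LRU->MRU): [apple ram grape rat]
Total: 11 hits, 6 misses, 2 evictions

Answer: 2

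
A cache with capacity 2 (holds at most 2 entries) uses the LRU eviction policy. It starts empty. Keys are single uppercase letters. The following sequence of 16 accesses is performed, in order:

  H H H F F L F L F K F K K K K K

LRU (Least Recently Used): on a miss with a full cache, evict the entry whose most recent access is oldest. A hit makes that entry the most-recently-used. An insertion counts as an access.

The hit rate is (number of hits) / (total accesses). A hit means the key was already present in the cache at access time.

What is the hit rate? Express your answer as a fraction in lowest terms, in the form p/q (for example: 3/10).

Answer: 3/4

Derivation:
LRU simulation (capacity=2):
  1. access H: MISS. Cache (LRU->MRU): [H]
  2. access H: HIT. Cache (LRU->MRU): [H]
  3. access H: HIT. Cache (LRU->MRU): [H]
  4. access F: MISS. Cache (LRU->MRU): [H F]
  5. access F: HIT. Cache (LRU->MRU): [H F]
  6. access L: MISS, evict H. Cache (LRU->MRU): [F L]
  7. access F: HIT. Cache (LRU->MRU): [L F]
  8. access L: HIT. Cache (LRU->MRU): [F L]
  9. access F: HIT. Cache (LRU->MRU): [L F]
  10. access K: MISS, evict L. Cache (LRU->MRU): [F K]
  11. access F: HIT. Cache (LRU->MRU): [K F]
  12. access K: HIT. Cache (LRU->MRU): [F K]
  13. access K: HIT. Cache (LRU->MRU): [F K]
  14. access K: HIT. Cache (LRU->MRU): [F K]
  15. access K: HIT. Cache (LRU->MRU): [F K]
  16. access K: HIT. Cache (LRU->MRU): [F K]
Total: 12 hits, 4 misses, 2 evictions

Hit rate = 12/16 = 3/4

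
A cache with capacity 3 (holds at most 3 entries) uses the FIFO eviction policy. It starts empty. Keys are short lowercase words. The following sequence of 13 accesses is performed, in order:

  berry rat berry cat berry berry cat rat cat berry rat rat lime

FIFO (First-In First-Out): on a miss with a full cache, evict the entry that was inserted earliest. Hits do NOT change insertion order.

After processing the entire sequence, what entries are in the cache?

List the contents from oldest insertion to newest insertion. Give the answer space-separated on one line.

Answer: rat cat lime

Derivation:
FIFO simulation (capacity=3):
  1. access berry: MISS. Cache (old->new): [berry]
  2. access rat: MISS. Cache (old->new): [berry rat]
  3. access berry: HIT. Cache (old->new): [berry rat]
  4. access cat: MISS. Cache (old->new): [berry rat cat]
  5. access berry: HIT. Cache (old->new): [berry rat cat]
  6. access berry: HIT. Cache (old->new): [berry rat cat]
  7. access cat: HIT. Cache (old->new): [berry rat cat]
  8. access rat: HIT. Cache (old->new): [berry rat cat]
  9. access cat: HIT. Cache (old->new): [berry rat cat]
  10. access berry: HIT. Cache (old->new): [berry rat cat]
  11. access rat: HIT. Cache (old->new): [berry rat cat]
  12. access rat: HIT. Cache (old->new): [berry rat cat]
  13. access lime: MISS, evict berry. Cache (old->new): [rat cat lime]
Total: 9 hits, 4 misses, 1 evictions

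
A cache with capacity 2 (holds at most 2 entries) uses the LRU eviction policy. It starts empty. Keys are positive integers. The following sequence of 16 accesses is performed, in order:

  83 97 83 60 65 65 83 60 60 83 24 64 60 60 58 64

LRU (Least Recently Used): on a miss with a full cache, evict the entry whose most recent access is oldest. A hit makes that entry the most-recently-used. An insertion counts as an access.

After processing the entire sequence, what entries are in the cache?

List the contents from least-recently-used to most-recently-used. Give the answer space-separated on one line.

Answer: 58 64

Derivation:
LRU simulation (capacity=2):
  1. access 83: MISS. Cache (LRU->MRU): [83]
  2. access 97: MISS. Cache (LRU->MRU): [83 97]
  3. access 83: HIT. Cache (LRU->MRU): [97 83]
  4. access 60: MISS, evict 97. Cache (LRU->MRU): [83 60]
  5. access 65: MISS, evict 83. Cache (LRU->MRU): [60 65]
  6. access 65: HIT. Cache (LRU->MRU): [60 65]
  7. access 83: MISS, evict 60. Cache (LRU->MRU): [65 83]
  8. access 60: MISS, evict 65. Cache (LRU->MRU): [83 60]
  9. access 60: HIT. Cache (LRU->MRU): [83 60]
  10. access 83: HIT. Cache (LRU->MRU): [60 83]
  11. access 24: MISS, evict 60. Cache (LRU->MRU): [83 24]
  12. access 64: MISS, evict 83. Cache (LRU->MRU): [24 64]
  13. access 60: MISS, evict 24. Cache (LRU->MRU): [64 60]
  14. access 60: HIT. Cache (LRU->MRU): [64 60]
  15. access 58: MISS, evict 64. Cache (LRU->MRU): [60 58]
  16. access 64: MISS, evict 60. Cache (LRU->MRU): [58 64]
Total: 5 hits, 11 misses, 9 evictions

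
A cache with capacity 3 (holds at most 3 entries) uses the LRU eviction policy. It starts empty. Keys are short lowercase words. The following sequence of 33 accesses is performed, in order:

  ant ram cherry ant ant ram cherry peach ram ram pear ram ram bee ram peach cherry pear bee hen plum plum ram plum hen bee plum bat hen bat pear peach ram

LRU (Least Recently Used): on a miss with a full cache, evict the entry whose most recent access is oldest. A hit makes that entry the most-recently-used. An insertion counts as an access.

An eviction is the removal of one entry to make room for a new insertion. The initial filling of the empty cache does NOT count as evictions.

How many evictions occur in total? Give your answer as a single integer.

LRU simulation (capacity=3):
  1. access ant: MISS. Cache (LRU->MRU): [ant]
  2. access ram: MISS. Cache (LRU->MRU): [ant ram]
  3. access cherry: MISS. Cache (LRU->MRU): [ant ram cherry]
  4. access ant: HIT. Cache (LRU->MRU): [ram cherry ant]
  5. access ant: HIT. Cache (LRU->MRU): [ram cherry ant]
  6. access ram: HIT. Cache (LRU->MRU): [cherry ant ram]
  7. access cherry: HIT. Cache (LRU->MRU): [ant ram cherry]
  8. access peach: MISS, evict ant. Cache (LRU->MRU): [ram cherry peach]
  9. access ram: HIT. Cache (LRU->MRU): [cherry peach ram]
  10. access ram: HIT. Cache (LRU->MRU): [cherry peach ram]
  11. access pear: MISS, evict cherry. Cache (LRU->MRU): [peach ram pear]
  12. access ram: HIT. Cache (LRU->MRU): [peach pear ram]
  13. access ram: HIT. Cache (LRU->MRU): [peach pear ram]
  14. access bee: MISS, evict peach. Cache (LRU->MRU): [pear ram bee]
  15. access ram: HIT. Cache (LRU->MRU): [pear bee ram]
  16. access peach: MISS, evict pear. Cache (LRU->MRU): [bee ram peach]
  17. access cherry: MISS, evict bee. Cache (LRU->MRU): [ram peach cherry]
  18. access pear: MISS, evict ram. Cache (LRU->MRU): [peach cherry pear]
  19. access bee: MISS, evict peach. Cache (LRU->MRU): [cherry pear bee]
  20. access hen: MISS, evict cherry. Cache (LRU->MRU): [pear bee hen]
  21. access plum: MISS, evict pear. Cache (LRU->MRU): [bee hen plum]
  22. access plum: HIT. Cache (LRU->MRU): [bee hen plum]
  23. access ram: MISS, evict bee. Cache (LRU->MRU): [hen plum ram]
  24. access plum: HIT. Cache (LRU->MRU): [hen ram plum]
  25. access hen: HIT. Cache (LRU->MRU): [ram plum hen]
  26. access bee: MISS, evict ram. Cache (LRU->MRU): [plum hen bee]
  27. access plum: HIT. Cache (LRU->MRU): [hen bee plum]
  28. access bat: MISS, evict hen. Cache (LRU->MRU): [bee plum bat]
  29. access hen: MISS, evict bee. Cache (LRU->MRU): [plum bat hen]
  30. access bat: HIT. Cache (LRU->MRU): [plum hen bat]
  31. access pear: MISS, evict plum. Cache (LRU->MRU): [hen bat pear]
  32. access peach: MISS, evict hen. Cache (LRU->MRU): [bat pear peach]
  33. access ram: MISS, evict bat. Cache (LRU->MRU): [pear peach ram]
Total: 14 hits, 19 misses, 16 evictions

Answer: 16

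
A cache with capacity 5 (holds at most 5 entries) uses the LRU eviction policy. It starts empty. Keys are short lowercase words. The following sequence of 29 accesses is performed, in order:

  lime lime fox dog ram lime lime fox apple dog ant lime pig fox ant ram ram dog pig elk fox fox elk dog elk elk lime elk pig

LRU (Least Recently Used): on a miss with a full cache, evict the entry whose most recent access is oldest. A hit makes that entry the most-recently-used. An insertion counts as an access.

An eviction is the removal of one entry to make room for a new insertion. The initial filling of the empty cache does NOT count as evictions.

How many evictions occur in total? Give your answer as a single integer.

LRU simulation (capacity=5):
  1. access lime: MISS. Cache (LRU->MRU): [lime]
  2. access lime: HIT. Cache (LRU->MRU): [lime]
  3. access fox: MISS. Cache (LRU->MRU): [lime fox]
  4. access dog: MISS. Cache (LRU->MRU): [lime fox dog]
  5. access ram: MISS. Cache (LRU->MRU): [lime fox dog ram]
  6. access lime: HIT. Cache (LRU->MRU): [fox dog ram lime]
  7. access lime: HIT. Cache (LRU->MRU): [fox dog ram lime]
  8. access fox: HIT. Cache (LRU->MRU): [dog ram lime fox]
  9. access apple: MISS. Cache (LRU->MRU): [dog ram lime fox apple]
  10. access dog: HIT. Cache (LRU->MRU): [ram lime fox apple dog]
  11. access ant: MISS, evict ram. Cache (LRU->MRU): [lime fox apple dog ant]
  12. access lime: HIT. Cache (LRU->MRU): [fox apple dog ant lime]
  13. access pig: MISS, evict fox. Cache (LRU->MRU): [apple dog ant lime pig]
  14. access fox: MISS, evict apple. Cache (LRU->MRU): [dog ant lime pig fox]
  15. access ant: HIT. Cache (LRU->MRU): [dog lime pig fox ant]
  16. access ram: MISS, evict dog. Cache (LRU->MRU): [lime pig fox ant ram]
  17. access ram: HIT. Cache (LRU->MRU): [lime pig fox ant ram]
  18. access dog: MISS, evict lime. Cache (LRU->MRU): [pig fox ant ram dog]
  19. access pig: HIT. Cache (LRU->MRU): [fox ant ram dog pig]
  20. access elk: MISS, evict fox. Cache (LRU->MRU): [ant ram dog pig elk]
  21. access fox: MISS, evict ant. Cache (LRU->MRU): [ram dog pig elk fox]
  22. access fox: HIT. Cache (LRU->MRU): [ram dog pig elk fox]
  23. access elk: HIT. Cache (LRU->MRU): [ram dog pig fox elk]
  24. access dog: HIT. Cache (LRU->MRU): [ram pig fox elk dog]
  25. access elk: HIT. Cache (LRU->MRU): [ram pig fox dog elk]
  26. access elk: HIT. Cache (LRU->MRU): [ram pig fox dog elk]
  27. access lime: MISS, evict ram. Cache (LRU->MRU): [pig fox dog elk lime]
  28. access elk: HIT. Cache (LRU->MRU): [pig fox dog lime elk]
  29. access pig: HIT. Cache (LRU->MRU): [fox dog lime elk pig]
Total: 16 hits, 13 misses, 8 evictions

Answer: 8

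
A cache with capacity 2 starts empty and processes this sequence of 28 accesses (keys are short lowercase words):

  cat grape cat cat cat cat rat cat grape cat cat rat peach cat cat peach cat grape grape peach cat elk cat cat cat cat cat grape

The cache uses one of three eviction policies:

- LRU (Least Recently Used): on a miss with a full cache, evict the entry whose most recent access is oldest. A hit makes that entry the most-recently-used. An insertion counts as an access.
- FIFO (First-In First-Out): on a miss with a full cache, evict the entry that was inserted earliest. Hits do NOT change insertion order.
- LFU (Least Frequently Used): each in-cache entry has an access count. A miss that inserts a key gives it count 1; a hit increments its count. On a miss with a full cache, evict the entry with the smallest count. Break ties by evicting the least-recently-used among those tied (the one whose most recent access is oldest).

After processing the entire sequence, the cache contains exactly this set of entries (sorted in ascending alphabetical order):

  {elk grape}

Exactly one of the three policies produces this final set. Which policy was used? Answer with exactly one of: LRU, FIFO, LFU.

Simulating under each policy and comparing final sets:
  LRU: final set = {cat grape} -> differs
  FIFO: final set = {elk grape} -> MATCHES target
  LFU: final set = {cat grape} -> differs
Only FIFO produces the target set.

Answer: FIFO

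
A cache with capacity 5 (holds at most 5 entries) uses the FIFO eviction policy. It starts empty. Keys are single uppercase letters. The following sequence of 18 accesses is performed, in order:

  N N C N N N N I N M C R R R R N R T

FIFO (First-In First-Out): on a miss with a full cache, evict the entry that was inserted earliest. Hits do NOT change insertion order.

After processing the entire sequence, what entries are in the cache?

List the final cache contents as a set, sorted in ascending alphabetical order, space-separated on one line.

Answer: C I M R T

Derivation:
FIFO simulation (capacity=5):
  1. access N: MISS. Cache (old->new): [N]
  2. access N: HIT. Cache (old->new): [N]
  3. access C: MISS. Cache (old->new): [N C]
  4. access N: HIT. Cache (old->new): [N C]
  5. access N: HIT. Cache (old->new): [N C]
  6. access N: HIT. Cache (old->new): [N C]
  7. access N: HIT. Cache (old->new): [N C]
  8. access I: MISS. Cache (old->new): [N C I]
  9. access N: HIT. Cache (old->new): [N C I]
  10. access M: MISS. Cache (old->new): [N C I M]
  11. access C: HIT. Cache (old->new): [N C I M]
  12. access R: MISS. Cache (old->new): [N C I M R]
  13. access R: HIT. Cache (old->new): [N C I M R]
  14. access R: HIT. Cache (old->new): [N C I M R]
  15. access R: HIT. Cache (old->new): [N C I M R]
  16. access N: HIT. Cache (old->new): [N C I M R]
  17. access R: HIT. Cache (old->new): [N C I M R]
  18. access T: MISS, evict N. Cache (old->new): [C I M R T]
Total: 12 hits, 6 misses, 1 evictions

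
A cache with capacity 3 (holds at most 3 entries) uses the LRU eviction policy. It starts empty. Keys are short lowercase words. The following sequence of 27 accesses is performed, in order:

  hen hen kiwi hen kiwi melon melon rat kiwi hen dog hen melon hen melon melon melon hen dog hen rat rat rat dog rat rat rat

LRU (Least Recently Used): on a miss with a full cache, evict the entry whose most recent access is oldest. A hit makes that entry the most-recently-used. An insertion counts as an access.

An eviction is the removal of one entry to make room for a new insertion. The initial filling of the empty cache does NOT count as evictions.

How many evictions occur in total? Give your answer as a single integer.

LRU simulation (capacity=3):
  1. access hen: MISS. Cache (LRU->MRU): [hen]
  2. access hen: HIT. Cache (LRU->MRU): [hen]
  3. access kiwi: MISS. Cache (LRU->MRU): [hen kiwi]
  4. access hen: HIT. Cache (LRU->MRU): [kiwi hen]
  5. access kiwi: HIT. Cache (LRU->MRU): [hen kiwi]
  6. access melon: MISS. Cache (LRU->MRU): [hen kiwi melon]
  7. access melon: HIT. Cache (LRU->MRU): [hen kiwi melon]
  8. access rat: MISS, evict hen. Cache (LRU->MRU): [kiwi melon rat]
  9. access kiwi: HIT. Cache (LRU->MRU): [melon rat kiwi]
  10. access hen: MISS, evict melon. Cache (LRU->MRU): [rat kiwi hen]
  11. access dog: MISS, evict rat. Cache (LRU->MRU): [kiwi hen dog]
  12. access hen: HIT. Cache (LRU->MRU): [kiwi dog hen]
  13. access melon: MISS, evict kiwi. Cache (LRU->MRU): [dog hen melon]
  14. access hen: HIT. Cache (LRU->MRU): [dog melon hen]
  15. access melon: HIT. Cache (LRU->MRU): [dog hen melon]
  16. access melon: HIT. Cache (LRU->MRU): [dog hen melon]
  17. access melon: HIT. Cache (LRU->MRU): [dog hen melon]
  18. access hen: HIT. Cache (LRU->MRU): [dog melon hen]
  19. access dog: HIT. Cache (LRU->MRU): [melon hen dog]
  20. access hen: HIT. Cache (LRU->MRU): [melon dog hen]
  21. access rat: MISS, evict melon. Cache (LRU->MRU): [dog hen rat]
  22. access rat: HIT. Cache (LRU->MRU): [dog hen rat]
  23. access rat: HIT. Cache (LRU->MRU): [dog hen rat]
  24. access dog: HIT. Cache (LRU->MRU): [hen rat dog]
  25. access rat: HIT. Cache (LRU->MRU): [hen dog rat]
  26. access rat: HIT. Cache (LRU->MRU): [hen dog rat]
  27. access rat: HIT. Cache (LRU->MRU): [hen dog rat]
Total: 19 hits, 8 misses, 5 evictions

Answer: 5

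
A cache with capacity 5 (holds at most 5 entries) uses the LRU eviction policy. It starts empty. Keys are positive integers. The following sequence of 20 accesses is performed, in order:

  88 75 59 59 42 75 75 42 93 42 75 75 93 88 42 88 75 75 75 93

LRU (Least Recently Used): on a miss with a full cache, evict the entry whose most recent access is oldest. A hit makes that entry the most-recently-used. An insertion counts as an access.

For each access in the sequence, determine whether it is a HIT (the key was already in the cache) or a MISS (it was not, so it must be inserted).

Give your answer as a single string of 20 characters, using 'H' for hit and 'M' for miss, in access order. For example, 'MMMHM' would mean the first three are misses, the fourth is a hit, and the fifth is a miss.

Answer: MMMHMHHHMHHHHHHHHHHH

Derivation:
LRU simulation (capacity=5):
  1. access 88: MISS. Cache (LRU->MRU): [88]
  2. access 75: MISS. Cache (LRU->MRU): [88 75]
  3. access 59: MISS. Cache (LRU->MRU): [88 75 59]
  4. access 59: HIT. Cache (LRU->MRU): [88 75 59]
  5. access 42: MISS. Cache (LRU->MRU): [88 75 59 42]
  6. access 75: HIT. Cache (LRU->MRU): [88 59 42 75]
  7. access 75: HIT. Cache (LRU->MRU): [88 59 42 75]
  8. access 42: HIT. Cache (LRU->MRU): [88 59 75 42]
  9. access 93: MISS. Cache (LRU->MRU): [88 59 75 42 93]
  10. access 42: HIT. Cache (LRU->MRU): [88 59 75 93 42]
  11. access 75: HIT. Cache (LRU->MRU): [88 59 93 42 75]
  12. access 75: HIT. Cache (LRU->MRU): [88 59 93 42 75]
  13. access 93: HIT. Cache (LRU->MRU): [88 59 42 75 93]
  14. access 88: HIT. Cache (LRU->MRU): [59 42 75 93 88]
  15. access 42: HIT. Cache (LRU->MRU): [59 75 93 88 42]
  16. access 88: HIT. Cache (LRU->MRU): [59 75 93 42 88]
  17. access 75: HIT. Cache (LRU->MRU): [59 93 42 88 75]
  18. access 75: HIT. Cache (LRU->MRU): [59 93 42 88 75]
  19. access 75: HIT. Cache (LRU->MRU): [59 93 42 88 75]
  20. access 93: HIT. Cache (LRU->MRU): [59 42 88 75 93]
Total: 15 hits, 5 misses, 0 evictions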